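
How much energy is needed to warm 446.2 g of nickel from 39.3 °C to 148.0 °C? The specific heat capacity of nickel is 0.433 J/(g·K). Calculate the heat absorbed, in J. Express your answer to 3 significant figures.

q = 21000 J

q = m c ΔT = 446.2 × 0.433 × (148.0 − 39.3)
q = 446.2 × 0.433 × 108.7 = 21000 J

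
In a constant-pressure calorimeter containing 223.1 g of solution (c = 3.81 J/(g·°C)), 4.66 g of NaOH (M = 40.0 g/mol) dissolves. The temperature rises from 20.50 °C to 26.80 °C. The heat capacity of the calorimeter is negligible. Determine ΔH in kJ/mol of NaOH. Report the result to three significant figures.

|ΔT| = |26.80 − 20.50| = 6.30 °C
|q_surr| = (223.1 × 3.81) × 6.30 = 850.011 × 6.30 = 5355 J
n(NaOH) = 4.66 / 40.0 = 0.1165 mol
Temperature rose, so q_rxn = −|q_surr| = -5.355 kJ
ΔH = q_rxn / n = -45.97 kJ/mol

ΔH = -46.0 kJ/mol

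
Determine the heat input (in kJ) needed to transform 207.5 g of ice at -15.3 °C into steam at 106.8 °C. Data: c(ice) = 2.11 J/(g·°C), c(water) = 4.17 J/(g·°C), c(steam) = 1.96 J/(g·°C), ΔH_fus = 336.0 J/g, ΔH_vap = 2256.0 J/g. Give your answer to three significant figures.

q1 (heat ice -15.3→0.0 °C): 207.5 × 2.11 × 15.3 = 6699 J
q2 (melt at 0 °C): 207.5 × 336.0 = 69720 J
q3 (heat water 0.0→100.0 °C): 207.5 × 4.17 × 100.0 = 86528 J
q4 (vaporize at 100 °C): 207.5 × 2256.0 = 468120 J
q5 (heat steam 100.0→106.8 °C): 207.5 × 1.96 × 6.8 = 2766 J
Total: 6699 + 69720 + 86528 + 468120 + 2766 = 633833 J = 634 kJ

q = 634 kJ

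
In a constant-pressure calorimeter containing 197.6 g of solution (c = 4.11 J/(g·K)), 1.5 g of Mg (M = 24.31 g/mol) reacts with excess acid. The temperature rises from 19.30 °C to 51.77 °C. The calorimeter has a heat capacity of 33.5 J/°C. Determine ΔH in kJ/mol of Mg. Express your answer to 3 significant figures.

ΔH = -445 kJ/mol

|ΔT| = |51.77 − 19.30| = 32.47 °C
|q_surr| = (197.6 × 4.11 + 33.5) × 32.47 = 845.636 × 32.47 = 27460 J
n(Mg) = 1.5 / 24.31 = 0.06170 mol
Temperature rose, so q_rxn = −|q_surr| = -27.46 kJ
ΔH = q_rxn / n = -445.1 kJ/mol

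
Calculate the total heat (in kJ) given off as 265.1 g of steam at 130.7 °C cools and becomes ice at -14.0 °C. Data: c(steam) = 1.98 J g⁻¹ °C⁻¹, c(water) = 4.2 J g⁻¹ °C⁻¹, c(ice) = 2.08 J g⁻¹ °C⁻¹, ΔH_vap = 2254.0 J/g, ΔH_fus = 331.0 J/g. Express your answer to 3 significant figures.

q = 820 kJ

q1 (cool steam 130.7→100 °C): 265.1 × 1.98 × 30.7 = 16114 J
q2 (condense at 100 °C): 265.1 × 2254.0 = 597535 J
q3 (cool water 100→0 °C): 265.1 × 4.2 × 100.0 = 111342 J
q4 (freeze at 0 °C): 265.1 × 331.0 = 87748 J
q5 (cool ice 0→-14.0 °C): 265.1 × 2.08 × 14.0 = 7720 J
Total: 16114 + 597535 + 111342 + 87748 + 7720 = 820459 J = 820 kJ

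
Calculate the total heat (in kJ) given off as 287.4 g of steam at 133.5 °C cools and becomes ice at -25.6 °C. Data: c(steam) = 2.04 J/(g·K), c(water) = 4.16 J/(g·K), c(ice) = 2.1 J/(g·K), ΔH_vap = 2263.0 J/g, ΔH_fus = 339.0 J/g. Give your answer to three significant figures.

q = 902 kJ

q1 (cool steam 133.5→100 °C): 287.4 × 2.04 × 33.5 = 19641 J
q2 (condense at 100 °C): 287.4 × 2263.0 = 650386 J
q3 (cool water 100→0 °C): 287.4 × 4.16 × 100.0 = 119558 J
q4 (freeze at 0 °C): 287.4 × 339.0 = 97429 J
q5 (cool ice 0→-25.6 °C): 287.4 × 2.1 × 25.6 = 15451 J
Total: 19641 + 650386 + 119558 + 97429 + 15451 = 902465 J = 902 kJ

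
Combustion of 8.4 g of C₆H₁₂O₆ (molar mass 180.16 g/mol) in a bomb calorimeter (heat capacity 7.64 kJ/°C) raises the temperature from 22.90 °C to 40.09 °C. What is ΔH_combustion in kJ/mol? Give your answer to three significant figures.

ΔT = 40.09 − 22.90 = 17.19 °C
q_cal = C_cal × ΔT = 7.64 × 17.19 = 131.3316 kJ
n = 8.4 / 180.16 = 0.04663 mol
q_rxn = −q_cal = -131.3316 kJ
ΔH = -131.3316 / 0.04663 = -2816 kJ/mol

ΔH = -2820 kJ/mol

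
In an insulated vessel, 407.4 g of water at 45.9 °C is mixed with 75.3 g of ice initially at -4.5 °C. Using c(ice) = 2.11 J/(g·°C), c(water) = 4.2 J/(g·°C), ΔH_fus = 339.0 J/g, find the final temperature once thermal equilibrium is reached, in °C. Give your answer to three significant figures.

Heat to bring ice to 0 °C and melt it: q₁ = 75.3×2.11×4.5 + 75.3×339.0 = 26242 J
Heat the water can supply cooling to 0 °C: 407.4×4.2×45.9 = 78538.6 J > q₁, so all ice melts.
Energy balance: 407.4×4.2×(45.9 − T) = 26242 + 75.3×4.2×(T − 0)
1711.08(45.9 − T) = 26242 + 316.26 T
78538.6 − 26242 = 2027.34 T
T = 52296.6 / 2027.34 = 25.80 °C

T_f = 25.8 °C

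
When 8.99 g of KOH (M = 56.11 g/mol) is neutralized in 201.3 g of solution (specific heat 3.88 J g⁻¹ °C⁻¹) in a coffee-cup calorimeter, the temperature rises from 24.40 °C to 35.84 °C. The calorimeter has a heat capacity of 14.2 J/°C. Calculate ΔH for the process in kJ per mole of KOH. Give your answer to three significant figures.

|ΔT| = |35.84 − 24.40| = 11.44 °C
|q_surr| = (201.3 × 3.88 + 14.2) × 11.44 = 795.244 × 11.44 = 9098 J
n(KOH) = 8.99 / 56.11 = 0.1602 mol
Temperature rose, so q_rxn = −|q_surr| = -9.098 kJ
ΔH = q_rxn / n = -56.79 kJ/mol

ΔH = -56.8 kJ/mol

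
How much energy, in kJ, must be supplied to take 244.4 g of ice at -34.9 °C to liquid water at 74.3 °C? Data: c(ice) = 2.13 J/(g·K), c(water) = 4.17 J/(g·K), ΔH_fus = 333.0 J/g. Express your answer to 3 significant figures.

q = 175 kJ

q1 (heat ice -34.9→0.0 °C): 244.4 × 2.13 × 34.9 = 18168 J
q2 (melt at 0 °C): 244.4 × 333.0 = 81385 J
q3 (heat water 0.0→74.3 °C): 244.4 × 4.17 × 74.3 = 75723 J
Total: 18168 + 81385 + 75723 = 175276 J = 175 kJ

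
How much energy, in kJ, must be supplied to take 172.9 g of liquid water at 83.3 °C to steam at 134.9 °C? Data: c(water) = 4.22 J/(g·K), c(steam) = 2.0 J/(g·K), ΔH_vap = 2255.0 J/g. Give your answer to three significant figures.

q = 414 kJ

q1 (heat water 83.3→100.0 °C): 172.9 × 4.22 × 16.7 = 12185 J
q2 (vaporize at 100 °C): 172.9 × 2255.0 = 389890 J
q3 (heat steam 100.0→134.9 °C): 172.9 × 2.0 × 34.9 = 12068 J
Total: 12185 + 389890 + 12068 = 414143 J = 414 kJ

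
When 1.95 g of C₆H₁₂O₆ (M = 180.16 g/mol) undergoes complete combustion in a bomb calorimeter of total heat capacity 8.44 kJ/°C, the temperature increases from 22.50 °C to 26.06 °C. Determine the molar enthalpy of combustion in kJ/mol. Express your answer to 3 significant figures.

ΔT = 26.06 − 22.50 = 3.56 °C
q_cal = C_cal × ΔT = 8.44 × 3.56 = 30.0464 kJ
n = 1.95 / 180.16 = 0.01082 mol
q_rxn = −q_cal = -30.0464 kJ
ΔH = -30.0464 / 0.01082 = -2777 kJ/mol

ΔH = -2780 kJ/mol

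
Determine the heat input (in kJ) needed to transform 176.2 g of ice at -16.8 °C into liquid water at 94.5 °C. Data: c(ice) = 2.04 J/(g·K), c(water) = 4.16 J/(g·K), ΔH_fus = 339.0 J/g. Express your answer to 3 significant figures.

q1 (heat ice -16.8→0.0 °C): 176.2 × 2.04 × 16.8 = 6039 J
q2 (melt at 0 °C): 176.2 × 339.0 = 59732 J
q3 (heat water 0.0→94.5 °C): 176.2 × 4.16 × 94.5 = 69268 J
Total: 6039 + 59732 + 69268 = 135039 J = 135 kJ

q = 135 kJ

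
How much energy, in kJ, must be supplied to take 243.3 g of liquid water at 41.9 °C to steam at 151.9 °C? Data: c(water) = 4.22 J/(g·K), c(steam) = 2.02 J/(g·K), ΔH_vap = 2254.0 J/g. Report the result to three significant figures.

q = 634 kJ

q1 (heat water 41.9→100.0 °C): 243.3 × 4.22 × 58.1 = 59653 J
q2 (vaporize at 100 °C): 243.3 × 2254.0 = 548398 J
q3 (heat steam 100.0→151.9 °C): 243.3 × 2.02 × 51.9 = 25507 J
Total: 59653 + 548398 + 25507 = 633558 J = 634 kJ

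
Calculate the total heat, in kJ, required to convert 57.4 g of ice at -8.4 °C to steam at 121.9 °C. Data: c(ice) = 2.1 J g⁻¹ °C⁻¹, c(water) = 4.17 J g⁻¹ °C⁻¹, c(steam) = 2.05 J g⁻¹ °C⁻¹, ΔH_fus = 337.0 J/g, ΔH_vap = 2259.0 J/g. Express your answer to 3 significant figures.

q1 (heat ice -8.4→0.0 °C): 57.4 × 2.1 × 8.4 = 1013 J
q2 (melt at 0 °C): 57.4 × 337.0 = 19344 J
q3 (heat water 0.0→100.0 °C): 57.4 × 4.17 × 100.0 = 23936 J
q4 (vaporize at 100 °C): 57.4 × 2259.0 = 129667 J
q5 (heat steam 100.0→121.9 °C): 57.4 × 2.05 × 21.9 = 2577 J
Total: 1013 + 19344 + 23936 + 129667 + 2577 = 176537 J = 177 kJ

q = 177 kJ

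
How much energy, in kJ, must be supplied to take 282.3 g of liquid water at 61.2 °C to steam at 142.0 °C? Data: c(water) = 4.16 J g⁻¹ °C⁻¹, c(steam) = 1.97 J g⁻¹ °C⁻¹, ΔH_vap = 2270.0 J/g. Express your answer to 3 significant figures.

q1 (heat water 61.2→100.0 °C): 282.3 × 4.16 × 38.8 = 45565 J
q2 (vaporize at 100 °C): 282.3 × 2270.0 = 640821 J
q3 (heat steam 100.0→142.0 °C): 282.3 × 1.97 × 42.0 = 23358 J
Total: 45565 + 640821 + 23358 = 709744 J = 710 kJ

q = 710 kJ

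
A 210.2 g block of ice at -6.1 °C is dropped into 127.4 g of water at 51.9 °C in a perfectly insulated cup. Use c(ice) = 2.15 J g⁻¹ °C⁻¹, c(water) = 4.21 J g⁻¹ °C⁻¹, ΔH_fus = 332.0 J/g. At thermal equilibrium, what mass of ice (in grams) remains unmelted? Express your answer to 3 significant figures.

Heat to warm all ice to 0 °C: 210.2×2.15×6.1 = 2756.8 J
Heat released by water cooling to 0 °C: 127.4×4.21×51.9 = 27837 J
27837 J < 2756.8 + 210.2×332.0 = 72543.2 J, so not all ice melts; final T = 0 °C.
Heat left for melting: 27837 − 2756.8 = 25080.2 J
Mass melted = 25080.2 / 332.0 = 75.54 g
Ice remaining = 210.2 − 75.54 = 134.66 g

m_ice remaining = 135 g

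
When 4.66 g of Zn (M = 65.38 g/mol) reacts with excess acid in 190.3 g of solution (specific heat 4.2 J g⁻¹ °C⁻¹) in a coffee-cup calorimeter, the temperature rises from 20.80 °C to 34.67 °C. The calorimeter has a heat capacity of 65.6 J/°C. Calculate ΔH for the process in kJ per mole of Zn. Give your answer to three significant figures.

|ΔT| = |34.67 − 20.80| = 13.87 °C
|q_surr| = (190.3 × 4.2 + 65.6) × 13.87 = 864.86 × 13.87 = 12000 J
n(Zn) = 4.66 / 65.38 = 0.07128 mol
Temperature rose, so q_rxn = −|q_surr| = -12.00 kJ
ΔH = q_rxn / n = -168.4 kJ/mol

ΔH = -168 kJ/mol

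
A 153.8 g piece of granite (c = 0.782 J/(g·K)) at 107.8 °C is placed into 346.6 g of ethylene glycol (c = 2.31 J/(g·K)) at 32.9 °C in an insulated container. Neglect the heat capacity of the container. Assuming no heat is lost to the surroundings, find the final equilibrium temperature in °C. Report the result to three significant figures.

Heat lost by granite = heat gained by ethylene glycol.
(153.8)(0.782)(107.8 − T) = (346.6)(2.31)(T − 32.9)
120.2716 (107.8 − T) = 800.646 (T − 32.9)
12965 − 120.2716 T = 800.646 T − 26341
39306 = 920.9176 T
T = 42.68 °C

T_f = 42.7 °C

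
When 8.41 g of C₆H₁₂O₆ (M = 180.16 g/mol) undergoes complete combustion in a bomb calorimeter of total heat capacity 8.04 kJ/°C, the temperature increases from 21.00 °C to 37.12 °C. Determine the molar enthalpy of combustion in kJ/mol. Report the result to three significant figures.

ΔT = 37.12 − 21.00 = 16.12 °C
q_cal = C_cal × ΔT = 8.04 × 16.12 = 129.6048 kJ
n = 8.41 / 180.16 = 0.04668 mol
q_rxn = −q_cal = -129.6048 kJ
ΔH = -129.6048 / 0.04668 = -2776 kJ/mol

ΔH = -2780 kJ/mol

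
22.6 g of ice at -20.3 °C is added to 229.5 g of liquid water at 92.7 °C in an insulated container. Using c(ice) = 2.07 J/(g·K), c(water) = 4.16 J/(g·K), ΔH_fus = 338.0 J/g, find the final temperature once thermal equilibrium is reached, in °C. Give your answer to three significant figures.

T_f = 76.2 °C

Heat to bring ice to 0 °C and melt it: q₁ = 22.6×2.07×20.3 + 22.6×338.0 = 8588.5 J
Heat the water can supply cooling to 0 °C: 229.5×4.16×92.7 = 88502.5 J > q₁, so all ice melts.
Energy balance: 229.5×4.16×(92.7 − T) = 8588.5 + 22.6×4.16×(T − 0)
954.72(92.7 − T) = 8588.5 + 94.016 T
88502.5 − 8588.5 = 1048.736 T
T = 79914.0 / 1048.736 = 76.20 °C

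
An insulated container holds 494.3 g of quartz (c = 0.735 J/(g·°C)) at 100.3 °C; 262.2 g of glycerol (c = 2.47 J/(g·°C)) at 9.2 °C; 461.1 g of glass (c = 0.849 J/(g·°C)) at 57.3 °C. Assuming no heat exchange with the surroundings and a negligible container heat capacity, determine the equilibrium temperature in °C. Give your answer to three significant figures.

Σ mᵢcᵢ(T − Tᵢ) = 0  ⇒  T = Σ mᵢcᵢTᵢ / Σ mᵢcᵢ
Σ mᵢcᵢ = 494.3×0.735 + 262.2×2.47 + 461.1×0.849 = 1402.4184
Σ mᵢcᵢTᵢ = 363.3105×100.3 + 647.634×9.2 + 391.4739×57.3 = 64830
T = 64830 / 1402.4184 = 46.23 °C

T_f = 46.2 °C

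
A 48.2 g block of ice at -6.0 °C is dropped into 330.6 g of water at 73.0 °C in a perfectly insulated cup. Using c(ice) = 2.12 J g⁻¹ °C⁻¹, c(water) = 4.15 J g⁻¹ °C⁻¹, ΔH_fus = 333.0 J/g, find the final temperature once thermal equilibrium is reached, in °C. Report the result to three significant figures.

Heat to bring ice to 0 °C and melt it: q₁ = 48.2×2.12×6.0 + 48.2×333.0 = 16664 J
Heat the water can supply cooling to 0 °C: 330.6×4.15×73.0 = 100155 J > q₁, so all ice melts.
Energy balance: 330.6×4.15×(73.0 − T) = 16664 + 48.2×4.15×(T − 0)
1371.99(73.0 − T) = 16664 + 200.03 T
100155 − 16664 = 1572.02 T
T = 83491 / 1572.02 = 53.11 °C

T_f = 53.1 °C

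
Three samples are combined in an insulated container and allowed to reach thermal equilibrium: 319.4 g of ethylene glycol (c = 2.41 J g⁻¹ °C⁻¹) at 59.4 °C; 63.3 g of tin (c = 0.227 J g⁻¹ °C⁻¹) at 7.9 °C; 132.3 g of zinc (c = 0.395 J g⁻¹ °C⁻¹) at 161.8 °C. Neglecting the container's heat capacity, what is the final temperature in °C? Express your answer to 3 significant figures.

T_f = 64.9 °C

Σ mᵢcᵢ(T − Tᵢ) = 0  ⇒  T = Σ mᵢcᵢTᵢ / Σ mᵢcᵢ
Σ mᵢcᵢ = 319.4×2.41 + 63.3×0.227 + 132.3×0.395 = 836.3816
Σ mᵢcᵢTᵢ = 769.754×59.4 + 14.3691×7.9 + 52.2585×161.8 = 54292
T = 54292 / 836.3816 = 64.91 °C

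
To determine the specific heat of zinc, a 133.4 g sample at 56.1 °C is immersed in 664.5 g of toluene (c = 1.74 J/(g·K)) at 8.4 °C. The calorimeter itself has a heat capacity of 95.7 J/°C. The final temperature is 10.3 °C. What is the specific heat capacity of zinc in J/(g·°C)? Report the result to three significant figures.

q_gained = (664.5 × 1.74 + 95.7) × (10.3 − 8.4) = 2379 J
q_lost = 133.4 × c × (56.1 − 10.3) = 6109.72 c
Set equal: c = 2379 / 6109.72 = 0.389 J/(g·°C)

c = 0.389 J/(g·°C)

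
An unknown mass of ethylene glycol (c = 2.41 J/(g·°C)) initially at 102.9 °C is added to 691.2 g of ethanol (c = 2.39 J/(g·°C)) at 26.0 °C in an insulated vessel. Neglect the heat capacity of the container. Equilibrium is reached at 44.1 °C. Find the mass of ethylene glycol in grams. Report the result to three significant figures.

m = 211 g

q_gained = (691.2 × 2.39) × (44.1 − 26.0) = 29900 J
q_lost = m × 2.41 × (102.9 − 44.1) = 141.708 m
m = 29900 / 141.708 = 211 g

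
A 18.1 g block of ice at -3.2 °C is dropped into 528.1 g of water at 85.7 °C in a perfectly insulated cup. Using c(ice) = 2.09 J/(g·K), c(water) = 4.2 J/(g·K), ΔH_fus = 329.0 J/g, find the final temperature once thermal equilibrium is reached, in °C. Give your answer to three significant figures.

T_f = 80.2 °C

Heat to bring ice to 0 °C and melt it: q₁ = 18.1×2.09×3.2 + 18.1×329.0 = 6076.0 J
Heat the water can supply cooling to 0 °C: 528.1×4.2×85.7 = 190084 J > q₁, so all ice melts.
Energy balance: 528.1×4.2×(85.7 − T) = 6076.0 + 18.1×4.2×(T − 0)
2218.02(85.7 − T) = 6076.0 + 76.02 T
190084 − 6076.0 = 2294.04 T
T = 184008.0 / 2294.04 = 80.21 °C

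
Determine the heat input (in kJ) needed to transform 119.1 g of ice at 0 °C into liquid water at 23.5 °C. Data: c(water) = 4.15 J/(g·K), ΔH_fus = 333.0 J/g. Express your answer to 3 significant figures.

q = 51.3 kJ

q1 (melt at 0 °C): 119.1 × 333.0 = 39660 J
q2 (heat water 0.0→23.5 °C): 119.1 × 4.15 × 23.5 = 11615 J
Total: 39660 + 11615 = 51275 J = 51.3 kJ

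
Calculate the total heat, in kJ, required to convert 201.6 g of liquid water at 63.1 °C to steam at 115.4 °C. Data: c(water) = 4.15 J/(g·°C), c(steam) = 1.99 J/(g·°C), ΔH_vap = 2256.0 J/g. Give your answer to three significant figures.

q = 492 kJ

q1 (heat water 63.1→100.0 °C): 201.6 × 4.15 × 36.9 = 30872 J
q2 (vaporize at 100 °C): 201.6 × 2256.0 = 454810 J
q3 (heat steam 100.0→115.4 °C): 201.6 × 1.99 × 15.4 = 6178 J
Total: 30872 + 454810 + 6178 = 491860 J = 492 kJ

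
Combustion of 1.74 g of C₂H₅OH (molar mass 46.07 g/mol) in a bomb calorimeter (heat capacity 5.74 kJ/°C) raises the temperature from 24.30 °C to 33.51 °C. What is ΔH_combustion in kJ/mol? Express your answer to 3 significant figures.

ΔT = 33.51 − 24.30 = 9.21 °C
q_cal = C_cal × ΔT = 5.74 × 9.21 = 52.8654 kJ
n = 1.74 / 46.07 = 0.03777 mol
q_rxn = −q_cal = -52.8654 kJ
ΔH = -52.8654 / 0.03777 = -1400 kJ/mol

ΔH = -1400 kJ/mol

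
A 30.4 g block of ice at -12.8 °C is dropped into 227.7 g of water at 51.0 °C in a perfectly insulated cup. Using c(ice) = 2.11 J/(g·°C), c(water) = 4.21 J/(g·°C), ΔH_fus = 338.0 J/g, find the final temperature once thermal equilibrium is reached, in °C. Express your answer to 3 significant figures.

Heat to bring ice to 0 °C and melt it: q₁ = 30.4×2.11×12.8 + 30.4×338.0 = 11096 J
Heat the water can supply cooling to 0 °C: 227.7×4.21×51.0 = 48889.5 J > q₁, so all ice melts.
Energy balance: 227.7×4.21×(51.0 − T) = 11096 + 30.4×4.21×(T − 0)
958.617(51.0 − T) = 11096 + 127.984 T
48889.5 − 11096 = 1086.601 T
T = 37793.5 / 1086.601 = 34.78 °C

T_f = 34.8 °C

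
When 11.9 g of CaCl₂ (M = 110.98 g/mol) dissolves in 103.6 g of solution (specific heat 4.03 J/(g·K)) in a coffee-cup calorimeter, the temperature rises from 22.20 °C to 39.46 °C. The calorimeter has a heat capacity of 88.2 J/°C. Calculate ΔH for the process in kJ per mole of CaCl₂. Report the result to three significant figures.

|ΔT| = |39.46 − 22.20| = 17.26 °C
|q_surr| = (103.6 × 4.03 + 88.2) × 17.26 = 505.708 × 17.26 = 8729 J
n(CaCl₂) = 11.9 / 110.98 = 0.1072 mol
Temperature rose, so q_rxn = −|q_surr| = -8.729 kJ
ΔH = q_rxn / n = -81.43 kJ/mol

ΔH = -81.4 kJ/mol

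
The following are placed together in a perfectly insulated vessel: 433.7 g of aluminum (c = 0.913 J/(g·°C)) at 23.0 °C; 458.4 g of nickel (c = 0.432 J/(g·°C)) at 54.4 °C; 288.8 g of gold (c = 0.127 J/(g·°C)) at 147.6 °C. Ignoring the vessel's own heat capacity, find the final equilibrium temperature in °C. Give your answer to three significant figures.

Σ mᵢcᵢ(T − Tᵢ) = 0  ⇒  T = Σ mᵢcᵢTᵢ / Σ mᵢcᵢ
Σ mᵢcᵢ = 433.7×0.913 + 458.4×0.432 + 288.8×0.127 = 630.6745
Σ mᵢcᵢTᵢ = 395.9681×23.0 + 198.0288×54.4 + 36.6776×147.6 = 25294
T = 25294 / 630.6745 = 40.11 °C

T_f = 40.1 °C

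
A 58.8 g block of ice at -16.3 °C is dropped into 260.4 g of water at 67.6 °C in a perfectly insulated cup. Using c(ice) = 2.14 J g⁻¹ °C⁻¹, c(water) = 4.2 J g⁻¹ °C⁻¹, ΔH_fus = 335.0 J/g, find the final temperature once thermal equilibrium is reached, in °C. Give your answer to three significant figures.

T_f = 38.9 °C

Heat to bring ice to 0 °C and melt it: q₁ = 58.8×2.14×16.3 + 58.8×335.0 = 21749 J
Heat the water can supply cooling to 0 °C: 260.4×4.2×67.6 = 73932.8 J > q₁, so all ice melts.
Energy balance: 260.4×4.2×(67.6 − T) = 21749 + 58.8×4.2×(T − 0)
1093.68(67.6 − T) = 21749 + 246.96 T
73932.8 − 21749 = 1340.64 T
T = 52183.8 / 1340.64 = 38.92 °C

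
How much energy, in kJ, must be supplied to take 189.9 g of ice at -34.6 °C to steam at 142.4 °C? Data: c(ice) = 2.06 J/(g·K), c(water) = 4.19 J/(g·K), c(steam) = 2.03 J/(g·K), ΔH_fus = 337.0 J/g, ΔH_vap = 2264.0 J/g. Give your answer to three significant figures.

q1 (heat ice -34.6→0.0 °C): 189.9 × 2.06 × 34.6 = 13535 J
q2 (melt at 0 °C): 189.9 × 337.0 = 63996 J
q3 (heat water 0.0→100.0 °C): 189.9 × 4.19 × 100.0 = 79568 J
q4 (vaporize at 100 °C): 189.9 × 2264.0 = 429934 J
q5 (heat steam 100.0→142.4 °C): 189.9 × 2.03 × 42.4 = 16345 J
Total: 13535 + 63996 + 79568 + 429934 + 16345 = 603378 J = 603 kJ

q = 603 kJ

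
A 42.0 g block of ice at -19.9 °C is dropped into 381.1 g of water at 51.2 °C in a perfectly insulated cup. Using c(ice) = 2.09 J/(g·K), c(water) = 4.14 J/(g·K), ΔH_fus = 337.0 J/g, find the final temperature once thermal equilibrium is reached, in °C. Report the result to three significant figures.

T_f = 37.0 °C

Heat to bring ice to 0 °C and melt it: q₁ = 42.0×2.09×19.9 + 42.0×337.0 = 15901 J
Heat the water can supply cooling to 0 °C: 381.1×4.14×51.2 = 80781.0 J > q₁, so all ice melts.
Energy balance: 381.1×4.14×(51.2 − T) = 15901 + 42.0×4.14×(T − 0)
1577.754(51.2 − T) = 15901 + 173.88 T
80781.0 − 15901 = 1751.634 T
T = 64880.0 / 1751.634 = 37.04 °C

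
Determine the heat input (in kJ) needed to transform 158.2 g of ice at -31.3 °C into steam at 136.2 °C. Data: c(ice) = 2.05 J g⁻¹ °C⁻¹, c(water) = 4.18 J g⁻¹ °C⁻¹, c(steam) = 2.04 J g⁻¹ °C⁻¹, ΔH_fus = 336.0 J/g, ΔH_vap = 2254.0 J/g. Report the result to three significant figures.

q1 (heat ice -31.3→0.0 °C): 158.2 × 2.05 × 31.3 = 10151 J
q2 (melt at 0 °C): 158.2 × 336.0 = 53155 J
q3 (heat water 0.0→100.0 °C): 158.2 × 4.18 × 100.0 = 66128 J
q4 (vaporize at 100 °C): 158.2 × 2254.0 = 356583 J
q5 (heat steam 100.0→136.2 °C): 158.2 × 2.04 × 36.2 = 11683 J
Total: 10151 + 53155 + 66128 + 356583 + 11683 = 497700 J = 498 kJ

q = 498 kJ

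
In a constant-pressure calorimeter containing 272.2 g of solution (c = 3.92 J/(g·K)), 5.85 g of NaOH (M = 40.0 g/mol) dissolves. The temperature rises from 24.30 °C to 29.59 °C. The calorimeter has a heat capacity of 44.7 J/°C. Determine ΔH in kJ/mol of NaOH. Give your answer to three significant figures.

|ΔT| = |29.59 − 24.30| = 5.29 °C
|q_surr| = (272.2 × 3.92 + 44.7) × 5.29 = 1111.724 × 5.29 = 5881 J
n(NaOH) = 5.85 / 40.0 = 0.1463 mol
Temperature rose, so q_rxn = −|q_surr| = -5.881 kJ
ΔH = q_rxn / n = -40.20 kJ/mol

ΔH = -40.2 kJ/mol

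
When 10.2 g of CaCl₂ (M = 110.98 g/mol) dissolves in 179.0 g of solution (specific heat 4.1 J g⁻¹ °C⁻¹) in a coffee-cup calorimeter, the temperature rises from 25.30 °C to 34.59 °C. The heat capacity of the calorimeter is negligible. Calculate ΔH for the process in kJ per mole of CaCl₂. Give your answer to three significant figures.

ΔH = -74.2 kJ/mol

|ΔT| = |34.59 − 25.30| = 9.29 °C
|q_surr| = (179.0 × 4.1) × 9.29 = 733.9 × 9.29 = 6818 J
n(CaCl₂) = 10.2 / 110.98 = 0.09191 mol
Temperature rose, so q_rxn = −|q_surr| = -6.818 kJ
ΔH = q_rxn / n = -74.18 kJ/mol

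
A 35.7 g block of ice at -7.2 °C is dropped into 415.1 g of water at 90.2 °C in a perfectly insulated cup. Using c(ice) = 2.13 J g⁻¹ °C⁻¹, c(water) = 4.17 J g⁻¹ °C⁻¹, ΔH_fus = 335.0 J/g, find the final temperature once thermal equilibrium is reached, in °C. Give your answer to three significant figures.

T_f = 76.4 °C

Heat to bring ice to 0 °C and melt it: q₁ = 35.7×2.13×7.2 + 35.7×335.0 = 12507 J
Heat the water can supply cooling to 0 °C: 415.1×4.17×90.2 = 156133 J > q₁, so all ice melts.
Energy balance: 415.1×4.17×(90.2 − T) = 12507 + 35.7×4.17×(T − 0)
1730.967(90.2 − T) = 12507 + 148.869 T
156133 − 12507 = 1879.836 T
T = 143626 / 1879.836 = 76.40 °C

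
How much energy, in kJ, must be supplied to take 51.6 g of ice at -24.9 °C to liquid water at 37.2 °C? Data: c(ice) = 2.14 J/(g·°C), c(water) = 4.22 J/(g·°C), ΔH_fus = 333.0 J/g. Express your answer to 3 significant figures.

q1 (heat ice -24.9→0.0 °C): 51.6 × 2.14 × 24.9 = 2750 J
q2 (melt at 0 °C): 51.6 × 333.0 = 17183 J
q3 (heat water 0.0→37.2 °C): 51.6 × 4.22 × 37.2 = 8100 J
Total: 2750 + 17183 + 8100 = 28033 J = 28.0 kJ

q = 28.0 kJ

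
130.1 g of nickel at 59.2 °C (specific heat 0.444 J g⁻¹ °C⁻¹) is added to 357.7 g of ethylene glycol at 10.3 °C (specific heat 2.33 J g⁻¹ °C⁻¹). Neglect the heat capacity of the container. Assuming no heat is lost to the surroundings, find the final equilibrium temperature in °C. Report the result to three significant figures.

T_f = 13.5 °C

Heat lost by nickel = heat gained by ethylene glycol.
(130.1)(0.444)(59.2 − T) = (357.7)(2.33)(T − 10.3)
57.7644 (59.2 − T) = 833.441 (T − 10.3)
3419.7 − 57.7644 T = 833.441 T − 8584.4
12004.1 = 891.2054 T
T = 13.47 °C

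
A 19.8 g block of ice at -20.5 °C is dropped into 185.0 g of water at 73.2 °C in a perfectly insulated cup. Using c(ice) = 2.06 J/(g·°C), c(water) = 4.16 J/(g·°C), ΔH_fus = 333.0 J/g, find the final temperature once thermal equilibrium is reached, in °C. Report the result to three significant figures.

T_f = 57.4 °C

Heat to bring ice to 0 °C and melt it: q₁ = 19.8×2.06×20.5 + 19.8×333.0 = 7429.6 J
Heat the water can supply cooling to 0 °C: 185.0×4.16×73.2 = 56334.7 J > q₁, so all ice melts.
Energy balance: 185.0×4.16×(73.2 − T) = 7429.6 + 19.8×4.16×(T − 0)
769.6(73.2 − T) = 7429.6 + 82.368 T
56334.7 − 7429.6 = 851.968 T
T = 48905.1 / 851.968 = 57.40 °C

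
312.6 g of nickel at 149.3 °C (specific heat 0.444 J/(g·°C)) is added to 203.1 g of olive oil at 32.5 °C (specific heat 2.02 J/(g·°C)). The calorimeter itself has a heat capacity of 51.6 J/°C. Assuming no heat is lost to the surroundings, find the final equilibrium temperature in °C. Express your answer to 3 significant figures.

Heat lost by nickel = heat gained by olive oil + calorimeter.
(312.6)(0.444)(149.3 − T) = [(203.1)(2.02) + 51.6](T − 32.5)
138.7944 (149.3 − T) = 461.862 (T − 32.5)
20722 − 138.7944 T = 461.862 T − 15011
35733 = 600.6564 T
T = 59.49 °C

T_f = 59.5 °C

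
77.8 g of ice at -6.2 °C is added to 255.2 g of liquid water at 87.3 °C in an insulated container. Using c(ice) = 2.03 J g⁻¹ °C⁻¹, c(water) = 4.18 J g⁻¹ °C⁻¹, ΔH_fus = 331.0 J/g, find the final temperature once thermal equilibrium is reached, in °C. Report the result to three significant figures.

T_f = 47.7 °C

Heat to bring ice to 0 °C and melt it: q₁ = 77.8×2.03×6.2 + 77.8×331.0 = 26731 J
Heat the water can supply cooling to 0 °C: 255.2×4.18×87.3 = 93126.1 J > q₁, so all ice melts.
Energy balance: 255.2×4.18×(87.3 − T) = 26731 + 77.8×4.18×(T − 0)
1066.736(87.3 − T) = 26731 + 325.204 T
93126.1 − 26731 = 1391.940 T
T = 66395.1 / 1391.940 = 47.70 °C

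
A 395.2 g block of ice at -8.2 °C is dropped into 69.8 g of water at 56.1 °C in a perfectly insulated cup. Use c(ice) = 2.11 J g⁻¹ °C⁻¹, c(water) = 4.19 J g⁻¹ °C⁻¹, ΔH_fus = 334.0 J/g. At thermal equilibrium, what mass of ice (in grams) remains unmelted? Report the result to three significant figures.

m_ice remaining = 367 g

Heat to warm all ice to 0 °C: 395.2×2.11×8.2 = 6837.8 J
Heat released by water cooling to 0 °C: 69.8×4.19×56.1 = 16407 J
16407 J < 6837.8 + 395.2×334.0 = 138834.6 J, so not all ice melts; final T = 0 °C.
Heat left for melting: 16407 − 6837.8 = 9569.2 J
Mass melted = 9569.2 / 334.0 = 28.65 g
Ice remaining = 395.2 − 28.65 = 366.55 g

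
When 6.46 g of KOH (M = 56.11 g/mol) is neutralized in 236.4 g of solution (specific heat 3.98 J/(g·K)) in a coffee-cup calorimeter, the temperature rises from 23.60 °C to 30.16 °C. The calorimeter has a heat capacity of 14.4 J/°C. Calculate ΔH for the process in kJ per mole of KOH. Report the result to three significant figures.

ΔH = -54.4 kJ/mol

|ΔT| = |30.16 − 23.60| = 6.56 °C
|q_surr| = (236.4 × 3.98 + 14.4) × 6.56 = 955.272 × 6.56 = 6267 J
n(KOH) = 6.46 / 56.11 = 0.1151 mol
Temperature rose, so q_rxn = −|q_surr| = -6.267 kJ
ΔH = q_rxn / n = -54.448 kJ/mol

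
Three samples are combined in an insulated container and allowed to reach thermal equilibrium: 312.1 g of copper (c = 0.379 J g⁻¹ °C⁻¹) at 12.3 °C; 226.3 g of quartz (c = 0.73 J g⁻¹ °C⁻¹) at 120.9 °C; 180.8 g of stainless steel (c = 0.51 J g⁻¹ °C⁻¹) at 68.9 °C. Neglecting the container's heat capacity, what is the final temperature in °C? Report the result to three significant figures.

Σ mᵢcᵢ(T − Tᵢ) = 0  ⇒  T = Σ mᵢcᵢTᵢ / Σ mᵢcᵢ
Σ mᵢcᵢ = 312.1×0.379 + 226.3×0.73 + 180.8×0.51 = 375.6929
Σ mᵢcᵢTᵢ = 118.2859×12.3 + 165.199×120.9 + 92.208×68.9 = 27781
T = 27781 / 375.6929 = 73.946 °C

T_f = 73.9 °C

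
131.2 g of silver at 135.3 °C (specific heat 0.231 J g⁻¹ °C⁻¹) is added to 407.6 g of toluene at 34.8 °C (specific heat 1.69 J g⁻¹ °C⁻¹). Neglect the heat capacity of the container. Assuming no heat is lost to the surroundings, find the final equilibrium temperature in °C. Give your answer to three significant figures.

T_f = 39.0 °C

Heat lost by silver = heat gained by toluene.
(131.2)(0.231)(135.3 − T) = (407.6)(1.69)(T − 34.8)
30.3072 (135.3 − T) = 688.844 (T − 34.8)
4100.6 − 30.3072 T = 688.844 T − 23972
28072.6 = 719.1512 T
T = 39.04 °C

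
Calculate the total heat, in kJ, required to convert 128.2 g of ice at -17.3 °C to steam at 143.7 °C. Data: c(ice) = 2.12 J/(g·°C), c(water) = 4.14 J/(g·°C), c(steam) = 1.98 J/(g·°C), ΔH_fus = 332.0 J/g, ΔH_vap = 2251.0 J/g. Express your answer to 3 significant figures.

q1 (heat ice -17.3→0.0 °C): 128.2 × 2.12 × 17.3 = 4702 J
q2 (melt at 0 °C): 128.2 × 332.0 = 42562 J
q3 (heat water 0.0→100.0 °C): 128.2 × 4.14 × 100.0 = 53075 J
q4 (vaporize at 100 °C): 128.2 × 2251.0 = 288578 J
q5 (heat steam 100.0→143.7 °C): 128.2 × 1.98 × 43.7 = 11093 J
Total: 4702 + 42562 + 53075 + 288578 + 11093 = 400010 J = 400 kJ

q = 400 kJ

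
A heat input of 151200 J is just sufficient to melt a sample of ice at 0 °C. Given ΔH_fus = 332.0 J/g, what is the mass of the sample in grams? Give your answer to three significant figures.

m = 455 g

m = q / ΔH_fus = 151200 J / 332.0 J/g = 455 g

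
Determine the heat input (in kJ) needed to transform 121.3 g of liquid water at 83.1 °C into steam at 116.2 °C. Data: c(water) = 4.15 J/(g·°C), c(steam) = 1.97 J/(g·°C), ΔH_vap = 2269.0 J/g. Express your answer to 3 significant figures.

q = 288 kJ

q1 (heat water 83.1→100.0 °C): 121.3 × 4.15 × 16.9 = 8507 J
q2 (vaporize at 100 °C): 121.3 × 2269.0 = 275230 J
q3 (heat steam 100.0→116.2 °C): 121.3 × 1.97 × 16.2 = 3871 J
Total: 8507 + 275230 + 3871 = 287608 J = 288 kJ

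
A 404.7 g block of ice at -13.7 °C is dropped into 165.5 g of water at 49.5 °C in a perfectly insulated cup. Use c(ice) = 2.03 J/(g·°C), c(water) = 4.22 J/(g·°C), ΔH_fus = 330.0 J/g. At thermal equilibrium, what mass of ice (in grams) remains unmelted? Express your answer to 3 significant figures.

Heat to warm all ice to 0 °C: 404.7×2.03×13.7 = 11255 J
Heat released by water cooling to 0 °C: 165.5×4.22×49.5 = 34571 J
34571 J < 11255 + 404.7×330.0 = 144806 J, so not all ice melts; final T = 0 °C.
Heat left for melting: 34571 − 11255 = 23316 J
Mass melted = 23316 / 330.0 = 70.65 g
Ice remaining = 404.7 − 70.65 = 334.05 g

m_ice remaining = 334 g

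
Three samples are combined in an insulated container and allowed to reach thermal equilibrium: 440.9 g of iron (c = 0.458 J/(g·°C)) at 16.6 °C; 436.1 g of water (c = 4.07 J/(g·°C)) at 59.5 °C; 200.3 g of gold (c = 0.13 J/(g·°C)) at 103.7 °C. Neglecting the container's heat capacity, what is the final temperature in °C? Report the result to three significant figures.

T_f = 55.7 °C

Σ mᵢcᵢ(T − Tᵢ) = 0  ⇒  T = Σ mᵢcᵢTᵢ / Σ mᵢcᵢ
Σ mᵢcᵢ = 440.9×0.458 + 436.1×4.07 + 200.3×0.13 = 2002.8982
Σ mᵢcᵢTᵢ = 201.9322×16.6 + 1774.927×59.5 + 26.039×103.7 = 111660
T = 111660 / 2002.8982 = 55.749 °C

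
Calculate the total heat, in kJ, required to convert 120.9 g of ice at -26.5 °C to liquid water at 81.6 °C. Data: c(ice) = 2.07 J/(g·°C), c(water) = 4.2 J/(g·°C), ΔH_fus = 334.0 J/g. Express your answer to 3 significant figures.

q = 88.4 kJ

q1 (heat ice -26.5→0.0 °C): 120.9 × 2.07 × 26.5 = 6632 J
q2 (melt at 0 °C): 120.9 × 334.0 = 40381 J
q3 (heat water 0.0→81.6 °C): 120.9 × 4.2 × 81.6 = 41435 J
Total: 6632 + 40381 + 41435 = 88448 J = 88.4 kJ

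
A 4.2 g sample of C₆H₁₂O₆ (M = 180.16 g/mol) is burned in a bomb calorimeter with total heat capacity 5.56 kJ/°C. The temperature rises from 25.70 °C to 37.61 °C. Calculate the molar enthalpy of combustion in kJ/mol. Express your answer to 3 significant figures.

ΔT = 37.61 − 25.70 = 11.91 °C
q_cal = C_cal × ΔT = 5.56 × 11.91 = 66.2196 kJ
n = 4.2 / 180.16 = 0.02331 mol
q_rxn = −q_cal = -66.2196 kJ
ΔH = -66.2196 / 0.02331 = -2841 kJ/mol

ΔH = -2840 kJ/mol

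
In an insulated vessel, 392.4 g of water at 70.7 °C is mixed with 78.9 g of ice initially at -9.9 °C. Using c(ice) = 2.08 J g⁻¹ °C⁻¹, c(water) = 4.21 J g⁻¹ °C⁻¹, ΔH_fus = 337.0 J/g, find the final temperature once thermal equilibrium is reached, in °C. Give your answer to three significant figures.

T_f = 44.6 °C

Heat to bring ice to 0 °C and melt it: q₁ = 78.9×2.08×9.9 + 78.9×337.0 = 28214 J
Heat the water can supply cooling to 0 °C: 392.4×4.21×70.7 = 116797 J > q₁, so all ice melts.
Energy balance: 392.4×4.21×(70.7 − T) = 28214 + 78.9×4.21×(T − 0)
1652.004(70.7 − T) = 28214 + 332.169 T
116797 − 28214 = 1984.173 T
T = 88583 / 1984.173 = 44.64 °C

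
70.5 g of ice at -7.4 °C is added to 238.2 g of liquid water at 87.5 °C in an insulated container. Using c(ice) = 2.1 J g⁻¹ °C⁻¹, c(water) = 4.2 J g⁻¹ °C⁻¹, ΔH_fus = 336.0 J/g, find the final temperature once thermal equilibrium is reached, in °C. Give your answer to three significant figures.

Heat to bring ice to 0 °C and melt it: q₁ = 70.5×2.1×7.4 + 70.5×336.0 = 24784 J
Heat the water can supply cooling to 0 °C: 238.2×4.2×87.5 = 87538.5 J > q₁, so all ice melts.
Energy balance: 238.2×4.2×(87.5 − T) = 24784 + 70.5×4.2×(T − 0)
1000.44(87.5 − T) = 24784 + 296.1 T
87538.5 − 24784 = 1296.54 T
T = 62754.5 / 1296.54 = 48.40 °C

T_f = 48.4 °C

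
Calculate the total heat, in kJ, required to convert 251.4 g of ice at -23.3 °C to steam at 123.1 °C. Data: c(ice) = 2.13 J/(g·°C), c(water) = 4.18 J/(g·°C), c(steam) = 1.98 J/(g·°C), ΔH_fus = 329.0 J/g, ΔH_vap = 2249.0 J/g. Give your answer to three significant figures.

q1 (heat ice -23.3→0.0 °C): 251.4 × 2.13 × 23.3 = 12477 J
q2 (melt at 0 °C): 251.4 × 329.0 = 82711 J
q3 (heat water 0.0→100.0 °C): 251.4 × 4.18 × 100.0 = 105085 J
q4 (vaporize at 100 °C): 251.4 × 2249.0 = 565399 J
q5 (heat steam 100.0→123.1 °C): 251.4 × 1.98 × 23.1 = 11499 J
Total: 12477 + 82711 + 105085 + 565399 + 11499 = 777171 J = 777 kJ

q = 777 kJ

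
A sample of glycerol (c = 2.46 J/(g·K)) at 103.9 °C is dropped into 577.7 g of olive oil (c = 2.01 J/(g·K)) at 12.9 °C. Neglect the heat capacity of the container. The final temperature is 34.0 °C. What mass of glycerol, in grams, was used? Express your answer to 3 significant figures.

q_gained = (577.7 × 2.01) × (34.0 − 12.9) = 24500 J
q_lost = m × 2.46 × (103.9 − 34.0) = 171.954 m
m = 24500 / 171.954 = 142 g

m = 142 g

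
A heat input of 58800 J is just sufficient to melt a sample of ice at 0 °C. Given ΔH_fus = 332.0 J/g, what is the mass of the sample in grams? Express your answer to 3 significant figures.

m = 177 g

m = q / ΔH_fus = 58800 J / 332.0 J/g = 177 g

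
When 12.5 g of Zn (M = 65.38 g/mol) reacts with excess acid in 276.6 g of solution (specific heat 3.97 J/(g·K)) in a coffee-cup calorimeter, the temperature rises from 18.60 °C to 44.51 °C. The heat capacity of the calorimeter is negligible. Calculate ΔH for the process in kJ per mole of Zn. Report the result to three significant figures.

ΔH = -149 kJ/mol

|ΔT| = |44.51 − 18.60| = 25.91 °C
|q_surr| = (276.6 × 3.97) × 25.91 = 1098.102 × 25.91 = 28450 J
n(Zn) = 12.5 / 65.38 = 0.1912 mol
Temperature rose, so q_rxn = −|q_surr| = -28.45 kJ
ΔH = q_rxn / n = -148.8 kJ/mol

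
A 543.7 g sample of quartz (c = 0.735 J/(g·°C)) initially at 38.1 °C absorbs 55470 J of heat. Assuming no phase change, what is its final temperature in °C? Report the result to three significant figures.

T_f = 177 °C

ΔT = q / (m c) = 55470 / (543.7 × 0.735) = 138.8 °C
T_f = 38.1 + 138.8 = 176.9 °C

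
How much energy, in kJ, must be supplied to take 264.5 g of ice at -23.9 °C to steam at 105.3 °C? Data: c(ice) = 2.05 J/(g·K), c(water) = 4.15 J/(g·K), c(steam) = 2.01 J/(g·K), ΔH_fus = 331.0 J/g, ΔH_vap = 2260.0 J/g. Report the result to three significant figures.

q = 811 kJ

q1 (heat ice -23.9→0.0 °C): 264.5 × 2.05 × 23.9 = 12959 J
q2 (melt at 0 °C): 264.5 × 331.0 = 87550 J
q3 (heat water 0.0→100.0 °C): 264.5 × 4.15 × 100.0 = 109768 J
q4 (vaporize at 100 °C): 264.5 × 2260.0 = 597770 J
q5 (heat steam 100.0→105.3 °C): 264.5 × 2.01 × 5.3 = 2818 J
Total: 12959 + 87550 + 109768 + 597770 + 2818 = 810865 J = 811 kJ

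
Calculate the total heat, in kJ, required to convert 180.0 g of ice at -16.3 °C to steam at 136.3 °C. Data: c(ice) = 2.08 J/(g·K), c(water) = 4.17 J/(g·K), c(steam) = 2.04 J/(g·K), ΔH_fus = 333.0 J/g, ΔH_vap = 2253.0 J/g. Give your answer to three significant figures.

q1 (heat ice -16.3→0.0 °C): 180.0 × 2.08 × 16.3 = 6103 J
q2 (melt at 0 °C): 180.0 × 333.0 = 59940 J
q3 (heat water 0.0→100.0 °C): 180.0 × 4.17 × 100.0 = 75060 J
q4 (vaporize at 100 °C): 180.0 × 2253.0 = 405540 J
q5 (heat steam 100.0→136.3 °C): 180.0 × 2.04 × 36.3 = 13329 J
Total: 6103 + 59940 + 75060 + 405540 + 13329 = 559972 J = 560 kJ

q = 560 kJ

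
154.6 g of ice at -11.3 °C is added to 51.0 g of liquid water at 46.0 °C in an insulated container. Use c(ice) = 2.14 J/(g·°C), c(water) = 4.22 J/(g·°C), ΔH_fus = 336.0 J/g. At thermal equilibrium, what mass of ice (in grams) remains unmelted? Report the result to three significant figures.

Heat to warm all ice to 0 °C: 154.6×2.14×11.3 = 3738.5 J
Heat released by water cooling to 0 °C: 51.0×4.22×46.0 = 9900.1 J
9900.1 J < 3738.5 + 154.6×336.0 = 55684.1 J, so not all ice melts; final T = 0 °C.
Heat left for melting: 9900.1 − 3738.5 = 6161.6 J
Mass melted = 6161.6 / 336.0 = 18.34 g
Ice remaining = 154.6 − 18.34 = 136.26 g

m_ice remaining = 136 g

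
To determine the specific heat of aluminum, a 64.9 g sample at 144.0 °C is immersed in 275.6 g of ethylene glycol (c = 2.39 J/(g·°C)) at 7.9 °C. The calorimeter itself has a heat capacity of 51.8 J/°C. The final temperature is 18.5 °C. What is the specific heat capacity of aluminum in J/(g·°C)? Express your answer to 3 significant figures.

c = 0.925 J/(g·°C)

q_gained = (275.6 × 2.39 + 51.8) × (18.5 − 7.9) = 7531 J
q_lost = 64.9 × c × (144.0 − 18.5) = 8144.95 c
Set equal: c = 7531 / 8144.95 = 0.925 J/(g·°C)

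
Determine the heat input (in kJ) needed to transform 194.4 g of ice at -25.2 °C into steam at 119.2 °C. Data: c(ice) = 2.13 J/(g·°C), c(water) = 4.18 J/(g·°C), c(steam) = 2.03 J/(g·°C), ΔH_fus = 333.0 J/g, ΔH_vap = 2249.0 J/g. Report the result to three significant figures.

q1 (heat ice -25.2→0.0 °C): 194.4 × 2.13 × 25.2 = 10435 J
q2 (melt at 0 °C): 194.4 × 333.0 = 64735 J
q3 (heat water 0.0→100.0 °C): 194.4 × 4.18 × 100.0 = 81259 J
q4 (vaporize at 100 °C): 194.4 × 2249.0 = 437206 J
q5 (heat steam 100.0→119.2 °C): 194.4 × 2.03 × 19.2 = 7577 J
Total: 10435 + 64735 + 81259 + 437206 + 7577 = 601212 J = 601 kJ

q = 601 kJ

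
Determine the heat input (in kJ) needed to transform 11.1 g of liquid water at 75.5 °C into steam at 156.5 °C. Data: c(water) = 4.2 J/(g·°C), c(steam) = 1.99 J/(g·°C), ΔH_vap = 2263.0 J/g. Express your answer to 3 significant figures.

q = 27.5 kJ

q1 (heat water 75.5→100.0 °C): 11.1 × 4.2 × 24.5 = 1142 J
q2 (vaporize at 100 °C): 11.1 × 2263.0 = 25119 J
q3 (heat steam 100.0→156.5 °C): 11.1 × 1.99 × 56.5 = 1248 J
Total: 1142 + 25119 + 1248 = 27509 J = 27.5 kJ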